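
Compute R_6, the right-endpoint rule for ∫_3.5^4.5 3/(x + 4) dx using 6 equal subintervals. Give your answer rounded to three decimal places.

Δx = (4.5 − 3.5)/6 = 1/6.
Right endpoints: 11/3, 23/6, 4, 25/6, 13/3, 4.5.
f(11/3) = 9/23, f(23/6) = 18/47, f(4) = 0.375, f(25/6) = 18/49, f(13/3) = 0.36, f(4.5) = 6/17.
Sum = Δx · [f(11/3) + f(23/6) + f(4) + ...].
Sum ≈ 0.372.

0.372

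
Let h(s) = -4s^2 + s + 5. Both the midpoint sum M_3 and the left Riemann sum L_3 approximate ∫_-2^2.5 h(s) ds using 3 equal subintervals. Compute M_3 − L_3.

6.75

M_3 = -4.5.
L_3 = -11.25.
M_3 − L_3 = 6.75.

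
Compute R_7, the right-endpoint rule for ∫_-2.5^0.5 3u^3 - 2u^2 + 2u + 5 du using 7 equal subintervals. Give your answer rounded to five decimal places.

-17.77806

Δu = (0.5 − (-2.5))/7 = 3/7.
Right endpoints: -29/14, -23/14, -17/14, -11/14, -5/14, 1/14, 0.5.
f(-29/14) = -94363/2744, f(-23/14) = -46609/2744, f(-17/14) = -15775/2744, f(-11/14) = 2027/2744, f(-5/14) = 10685/2744, f(1/14) = 14087/2744, f(0.5) = 5.875.
Sum = Δu · [f(-29/14) + f(-23/14) + f(-17/14) + ...].
Sum ≈ -17.77806.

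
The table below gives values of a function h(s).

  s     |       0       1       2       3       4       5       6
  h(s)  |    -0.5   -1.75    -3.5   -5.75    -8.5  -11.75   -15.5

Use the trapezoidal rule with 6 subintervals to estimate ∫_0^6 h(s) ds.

Δs = 1.
T_6 = (1/2)·[(-0.5) + 2·(-1.75) + 2·(-3.5) + 2·(-5.75) + 2·(-8.5) + 2·(-11.75) + (-15.5)] = -39.25.

-39.25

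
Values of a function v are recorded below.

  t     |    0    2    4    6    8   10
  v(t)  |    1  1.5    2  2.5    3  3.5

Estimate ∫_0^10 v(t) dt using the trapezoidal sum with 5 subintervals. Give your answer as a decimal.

22.5

Δt = 2.
T_5 = (2/2)·[1 + 2·1.5 + 2·2 + 2·2.5 + 2·3 + 3.5] = 22.5.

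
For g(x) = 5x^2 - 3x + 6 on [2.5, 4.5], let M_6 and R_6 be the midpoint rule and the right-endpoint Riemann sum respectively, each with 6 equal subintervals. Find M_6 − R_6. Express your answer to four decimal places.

M_6 ≈ 116.740741.
R_6 ≈ 127.685185.
M_6 − R_6 ≈ -10.9444.

-10.9444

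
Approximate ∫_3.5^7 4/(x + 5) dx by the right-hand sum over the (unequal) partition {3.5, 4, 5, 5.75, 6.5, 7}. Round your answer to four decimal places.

1.3288

Subinterval widths: 0.5, 1, 0.75, 0.75, 0.5.
Right endpoints: 4, 5, 5.75, 6.5, 7.
f(4) = 4/9, f(5) = 0.4, f(5.75) = 16/43, f(6.5) = 8/23, f(7) = 1/3.
Sum = Σ Δx_i · f(x_i).
Sum ≈ 1.3288.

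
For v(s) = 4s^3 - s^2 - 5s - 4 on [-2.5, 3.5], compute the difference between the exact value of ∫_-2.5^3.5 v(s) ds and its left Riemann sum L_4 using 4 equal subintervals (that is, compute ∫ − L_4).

137.25

Exact integral: ∫_-2.5^3.5 v(s) ds = 52.5.
L_4 = -84.75.
Error = 52.5 − (-84.75) = 137.25.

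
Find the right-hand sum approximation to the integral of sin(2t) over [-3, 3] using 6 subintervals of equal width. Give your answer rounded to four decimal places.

-0.2794

Δt = (3 − (-3))/6 = 1.
Right endpoints: -2, -1, 0, 1, 2, 3.
f(-2) ≈ 0.7568, f(-1) ≈ -0.9093, f(0) ≈ 0.0000, f(1) ≈ 0.9093, f(2) ≈ -0.7568, f(3) ≈ -0.2794.
Sum = Δt · [f(-2) + f(-1) + f(0) + ...].
Sum ≈ -0.2794.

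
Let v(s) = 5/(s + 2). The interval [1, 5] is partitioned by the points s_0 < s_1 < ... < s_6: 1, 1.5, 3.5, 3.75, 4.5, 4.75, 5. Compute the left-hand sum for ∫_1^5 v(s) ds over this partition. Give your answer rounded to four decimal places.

Subinterval widths: 0.5, 2, 0.25, 0.75, 0.25, 0.25.
Left endpoints: 1, 1.5, 3.5, 3.75, 4.5, 4.75.
v(1) = 5/3, v(1.5) = 10/7, v(3.5) = 10/11, v(3.75) = 20/23, v(4.5) = 10/13, v(4.75) = 20/27.
Sum = Σ Δs_i · v(s_i).
Sum ≈ 4.9474.

4.9474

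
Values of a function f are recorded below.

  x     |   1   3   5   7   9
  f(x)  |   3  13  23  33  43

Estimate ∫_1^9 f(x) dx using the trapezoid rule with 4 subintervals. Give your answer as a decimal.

184

Δx = 2.
T_4 = (2/2)·[3 + 2·13 + 2·23 + 2·33 + 43] = 184.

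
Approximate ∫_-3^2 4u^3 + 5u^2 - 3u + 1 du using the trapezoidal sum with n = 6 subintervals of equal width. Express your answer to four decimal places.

5.2546

Δu = (2 − (-3))/6 = 5/6.
f(-3) = -53, f(-13/6) = -1049/108, f(-4/3) = 119/27, f(-0.5) = 3.25, f(1/3) = 19/27, f(7/6) = 1151/108, f(2) = 47.
T_6 = (Δu/2)·[f(u_0) + 2f(u_1) + ... + 2f(u_{5}) + f(u_6)].
Sum ≈ 5.2546.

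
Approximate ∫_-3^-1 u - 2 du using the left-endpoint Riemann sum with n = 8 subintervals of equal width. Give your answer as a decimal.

-8.25

Δu = (-1 − (-3))/8 = 0.25.
Left endpoints: -3, -2.75, -2.5, -2.25, -2, -1.75, -1.5, -1.25.
f(-3) = -5, f(-2.75) = -4.75, f(-2.5) = -4.5, f(-2.25) = -4.25, f(-2) = -4, f(-1.75) = -3.75, f(-1.5) = -3.5, f(-1.25) = -3.25.
Sum = Δu · [f(-3) + f(-2.75) + f(-2.5) + ...].
Sum = -8.25.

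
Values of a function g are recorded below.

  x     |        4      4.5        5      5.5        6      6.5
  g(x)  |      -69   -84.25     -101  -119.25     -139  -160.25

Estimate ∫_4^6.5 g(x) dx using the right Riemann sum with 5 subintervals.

-301.875

Δx = 0.5.
Sum = 0.5·[(-84.25) + (-101) + (-119.25) + (-139) + (-160.25)] = -301.875.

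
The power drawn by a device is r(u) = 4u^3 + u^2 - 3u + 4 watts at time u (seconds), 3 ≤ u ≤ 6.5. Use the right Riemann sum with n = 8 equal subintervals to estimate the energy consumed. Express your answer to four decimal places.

1978.8535

Δu = (6.5 − 3)/8 = 0.4375.
Right endpoints: 3.4375, 3.875, 4.3125, 4.75, 5.1875, 5.625, 6.0625, 6.5.
r(3.4375) = 172011/1024, r(3.875) = 240.1328125, r(4.3125) = 338401/1024, r(4.75) = 441, r(5.1875) = 587503/1024, r(5.625) = 730.6796875, r(6.0625) = 935781/1024, r(6.5) = 1125.25.
Sum = Δu · [r(3.4375) + r(3.875) + r(4.3125) + ...].
Sum ≈ 1978.8535.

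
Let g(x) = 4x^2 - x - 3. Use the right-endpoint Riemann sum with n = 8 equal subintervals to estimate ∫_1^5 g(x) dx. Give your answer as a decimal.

Δx = (5 − 1)/8 = 0.5.
Right endpoints: 1.5, 2, 2.5, 3, 3.5, 4, 4.5, 5.
g(1.5) = 4.5, g(2) = 11, g(2.5) = 19.5, g(3) = 30, g(3.5) = 42.5, g(4) = 57, g(4.5) = 73.5, g(5) = 92.
Sum = Δx · [g(1.5) + g(2) + g(2.5) + ...].
Sum = 165.

165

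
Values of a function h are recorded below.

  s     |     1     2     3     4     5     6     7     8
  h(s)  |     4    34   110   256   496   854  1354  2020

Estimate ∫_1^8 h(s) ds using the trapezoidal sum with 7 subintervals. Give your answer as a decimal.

4116

Δs = 1.
T_7 = (1/2)·[4 + 2·34 + 2·110 + 2·256 + 2·496 + 2·854 + 2·1354 + 2020] = 4116.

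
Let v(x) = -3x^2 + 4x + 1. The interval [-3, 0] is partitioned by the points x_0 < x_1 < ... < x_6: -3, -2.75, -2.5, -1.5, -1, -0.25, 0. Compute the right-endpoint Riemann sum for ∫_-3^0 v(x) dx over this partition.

Subinterval widths: 0.25, 0.25, 1, 0.5, 0.75, 0.25.
Right endpoints: -2.75, -2.5, -1.5, -1, -0.25, 0.
v(-2.75) = -32.6875, v(-2.5) = -27.75, v(-1.5) = -11.75, v(-1) = -6, v(-0.25) = -0.1875, v(0) = 1.
Sum = Σ Δx_i · v(x_i).
Sum = -29.75.

-29.75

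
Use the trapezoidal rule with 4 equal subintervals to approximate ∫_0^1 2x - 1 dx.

Δx = (1 − 0)/4 = 0.25.
f(0) = -1, f(0.25) = -0.5, f(0.5) = 0, f(0.75) = 0.5, f(1) = 1.
T_4 = (Δx/2)·[f(x_0) + 2f(x_1) + 2f(x_2) + 2f(x_3) + f(x_4)].
Sum = 0.

0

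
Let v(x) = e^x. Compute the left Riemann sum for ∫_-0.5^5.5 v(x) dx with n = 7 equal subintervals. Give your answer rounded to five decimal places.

Δx = (5.5 − (-0.5))/7 = 6/7.
Left endpoints: -0.5, 5/14, 17/14, 29/14, 41/14, 53/14, 65/14.
v(-0.5) ≈ 0.60653, v(5/14) ≈ 1.42924, v(17/14) ≈ 3.36789, v(29/14) ≈ 7.93615, v(41/14) ≈ 18.70090, v(53/14) ≈ 44.06714, v(65/14) ≈ 103.84061.
Sum = Δx · [v(-0.5) + v(5/14) + v(17/14) + ...].
Sum ≈ 154.24153.

154.24153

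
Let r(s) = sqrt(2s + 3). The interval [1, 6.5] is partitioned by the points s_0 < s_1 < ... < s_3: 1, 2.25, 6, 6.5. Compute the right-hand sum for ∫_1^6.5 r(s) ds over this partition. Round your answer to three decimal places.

Subinterval widths: 1.25, 3.75, 0.5.
Right endpoints: 2.25, 6, 6.5.
r(2.25) ≈ 2.739, r(6) ≈ 3.873, r(6.5) ≈ 4.000.
Sum = Σ Δs_i · r(s_i).
Sum ≈ 19.947.

19.947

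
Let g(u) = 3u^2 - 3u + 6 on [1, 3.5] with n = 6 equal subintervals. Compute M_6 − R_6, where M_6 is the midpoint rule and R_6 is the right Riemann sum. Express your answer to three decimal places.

M_6 ≈ 39.89149.
R_6 ≈ 45.68576.
M_6 − R_6 ≈ -5.794.

-5.794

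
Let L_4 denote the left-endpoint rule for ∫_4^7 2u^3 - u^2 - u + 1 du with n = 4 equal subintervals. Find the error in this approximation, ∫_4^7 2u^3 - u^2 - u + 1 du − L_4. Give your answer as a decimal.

Exact integral: ∫_4^7 f(u) du = 966.
L_4 = 779.25.
Error = 966 − 779.25 = 186.75.

186.75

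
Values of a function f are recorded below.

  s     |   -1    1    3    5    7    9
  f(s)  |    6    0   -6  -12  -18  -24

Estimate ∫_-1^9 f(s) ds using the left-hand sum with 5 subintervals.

-60

Δs = 2.
Sum = 2·[6 + 0 + (-6) + (-12) + (-18)] = -60.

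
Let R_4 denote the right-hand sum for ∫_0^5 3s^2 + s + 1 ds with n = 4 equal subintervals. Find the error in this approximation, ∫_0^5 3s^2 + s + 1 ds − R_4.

-53.90625

Exact integral: ∫_0^5 f(s) ds = 142.5.
R_4 = 196.40625.
Error = 142.5 − 196.40625 = -53.90625.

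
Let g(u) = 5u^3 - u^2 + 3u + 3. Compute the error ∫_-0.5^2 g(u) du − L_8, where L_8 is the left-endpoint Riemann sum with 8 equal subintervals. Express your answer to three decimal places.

Exact integral: ∫_-0.5^2 g(u) du ≈ 30.33854.
L_8 ≈ 23.82202.
Error ≈ 30.33854 − 23.82202 ≈ 6.517.

6.517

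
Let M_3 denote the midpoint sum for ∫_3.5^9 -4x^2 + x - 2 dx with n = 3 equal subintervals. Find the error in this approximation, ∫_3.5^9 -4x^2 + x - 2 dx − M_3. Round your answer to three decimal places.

-6.162

Exact integral: ∫_3.5^9 f(x) dx ≈ -891.45833.
M_3 ≈ -885.29630.
Error ≈ -891.45833 − (-885.29630) ≈ -6.162.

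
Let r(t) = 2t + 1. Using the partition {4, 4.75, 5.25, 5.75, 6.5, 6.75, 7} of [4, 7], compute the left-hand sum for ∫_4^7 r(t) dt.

Subinterval widths: 0.75, 0.5, 0.5, 0.75, 0.25, 0.25.
Left endpoints: 4, 4.75, 5.25, 5.75, 6.5, 6.75.
r(4) = 9, r(4.75) = 10.5, r(5.25) = 11.5, r(5.75) = 12.5, r(6.5) = 14, r(6.75) = 14.5.
Sum = Σ Δt_i · r(t_i).
Sum = 34.25.

34.25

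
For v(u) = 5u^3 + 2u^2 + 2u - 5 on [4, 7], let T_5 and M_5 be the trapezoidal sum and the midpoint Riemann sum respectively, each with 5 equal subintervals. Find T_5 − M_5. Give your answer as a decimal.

T_5 = 2900.46.
M_5 = 2877.645.
T_5 − M_5 = 22.815.

22.815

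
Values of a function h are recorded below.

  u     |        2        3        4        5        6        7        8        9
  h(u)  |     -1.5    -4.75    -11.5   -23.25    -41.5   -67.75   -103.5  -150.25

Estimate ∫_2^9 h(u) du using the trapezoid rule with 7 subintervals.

-328.125

Δu = 1.
T_7 = (1/2)·[(-1.5) + 2·(-4.75) + 2·(-11.5) + 2·(-23.25) + 2·(-41.5) + 2·(-67.75) + 2·(-103.5) + (-150.25)] = -328.125.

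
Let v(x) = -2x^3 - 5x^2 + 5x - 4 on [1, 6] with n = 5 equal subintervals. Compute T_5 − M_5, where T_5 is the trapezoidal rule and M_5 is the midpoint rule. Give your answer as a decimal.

-32.5

T_5 = -960.
M_5 = -927.5.
T_5 − M_5 = -32.5.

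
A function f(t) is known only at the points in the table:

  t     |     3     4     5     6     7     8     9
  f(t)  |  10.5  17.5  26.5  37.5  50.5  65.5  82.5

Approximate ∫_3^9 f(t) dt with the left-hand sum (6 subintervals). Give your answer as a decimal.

208

Δt = 1.
Sum = 1·[10.5 + 17.5 + 26.5 + 37.5 + 50.5 + 65.5] = 208.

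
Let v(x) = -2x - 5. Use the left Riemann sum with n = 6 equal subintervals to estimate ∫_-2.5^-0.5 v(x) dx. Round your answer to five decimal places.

Δx = (-0.5 − (-2.5))/6 = 1/3.
Left endpoints: -2.5, -13/6, -11/6, -1.5, -7/6, -5/6.
v(-2.5) = 0, v(-13/6) = -2/3, v(-11/6) = -4/3, v(-1.5) = -2, v(-7/6) = -8/3, v(-5/6) = -10/3.
Sum = Δx · [v(-2.5) + v(-13/6) + v(-11/6) + ...].
Sum ≈ -3.33333.

-3.33333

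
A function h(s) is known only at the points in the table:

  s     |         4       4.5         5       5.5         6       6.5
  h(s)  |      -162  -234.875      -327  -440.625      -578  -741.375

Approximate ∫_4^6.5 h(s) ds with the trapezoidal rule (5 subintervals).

Δs = 0.5.
T_5 = (0.5/2)·[(-162) + 2·(-234.875) + 2·(-327) + 2·(-440.625) + 2·(-578) + (-741.375)] = -1016.09375.

-1016.09375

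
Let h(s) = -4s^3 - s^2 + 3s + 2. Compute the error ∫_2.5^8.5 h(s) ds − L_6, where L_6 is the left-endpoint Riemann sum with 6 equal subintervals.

-1154

Exact integral: ∫_2.5^8.5 h(s) ds = -5269.5.
L_6 = -4115.5.
Error = -5269.5 − (-4115.5) = -1154.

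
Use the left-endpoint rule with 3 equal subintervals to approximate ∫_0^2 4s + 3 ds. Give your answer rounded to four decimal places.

11.3333

Δs = (2 − 0)/3 = 2/3.
Left endpoints: 0, 2/3, 4/3.
f(0) = 3, f(2/3) = 17/3, f(4/3) = 25/3.
Sum = Δs · [f(0) + f(2/3) + f(4/3)].
Sum ≈ 11.3333.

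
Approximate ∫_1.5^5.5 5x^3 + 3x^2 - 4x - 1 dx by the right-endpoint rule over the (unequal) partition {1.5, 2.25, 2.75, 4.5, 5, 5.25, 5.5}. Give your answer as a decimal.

1734.8046875

Subinterval widths: 0.75, 0.5, 1.75, 0.5, 0.25, 0.25.
Right endpoints: 2.25, 2.75, 4.5, 5, 5.25, 5.5.
f(2.25) = 62.140625, f(2.75) = 114.671875, f(4.5) = 497.375, f(5) = 679, f(5.25) = 784.203125, f(5.5) = 899.625.
Sum = Σ Δx_i · f(x_i).
Sum = 1734.8046875.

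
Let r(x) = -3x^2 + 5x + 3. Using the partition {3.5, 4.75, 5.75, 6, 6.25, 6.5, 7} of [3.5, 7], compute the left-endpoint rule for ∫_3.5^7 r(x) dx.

Subinterval widths: 1.25, 1, 0.25, 0.25, 0.25, 0.5.
Left endpoints: 3.5, 4.75, 5.75, 6, 6.25, 6.5.
r(3.5) = -16.25, r(4.75) = -40.9375, r(5.75) = -67.4375, r(6) = -75, r(6.25) = -82.9375, r(6.5) = -91.25.
Sum = Σ Δx_i · r(x_i).
Sum = -163.21875.

-163.21875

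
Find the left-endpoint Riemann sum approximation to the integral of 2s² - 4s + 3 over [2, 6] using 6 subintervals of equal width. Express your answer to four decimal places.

71.2593

Δs = (6 − 2)/6 = 2/3.
Left endpoints: 2, 8/3, 10/3, 4, 14/3, 16/3.
f(2) = 3, f(8/3) = 59/9, f(10/3) = 107/9, f(4) = 19, f(14/3) = 251/9, f(16/3) = 347/9.
Sum = Δs · [f(2) + f(8/3) + f(10/3) + ...].
Sum ≈ 71.2593.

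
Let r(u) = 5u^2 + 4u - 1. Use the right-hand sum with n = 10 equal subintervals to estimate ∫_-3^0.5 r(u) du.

19.359375

Δu = (0.5 − (-3))/10 = 0.35.
Right endpoints: -2.65, -2.3, -1.95, -1.6, -1.25, -0.9, -0.55, -0.2, 0.15, 0.5.
r(-2.65) = 23.5125, r(-2.3) = 16.25, r(-1.95) = 10.2125, r(-1.6) = 5.4, r(-1.25) = 1.8125, r(-0.9) = -0.55, r(-0.55) = -1.6875, r(-0.2) = -1.6, r(0.15) = -0.2875, r(0.5) = 2.25.
Sum = Δu · [r(-2.65) + r(-2.3) + r(-1.95) + ...].
Sum = 19.359375.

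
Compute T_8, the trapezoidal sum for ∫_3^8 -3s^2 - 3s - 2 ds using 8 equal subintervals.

Δs = (8 − 3)/8 = 0.625.
f(3) = -38, f(3.625) = -52.296875, f(4.25) = -68.9375, f(4.875) = -87.921875, f(5.5) = -109.25, f(6.125) = -132.921875, f(6.75) = -158.9375, f(7.375) = -187.296875, f(8) = -218.
T_8 = (Δs/2)·[f(s_0) + 2f(s_1) + ... + 2f(s_{7}) + f(s_8)].
Sum = -578.4765625.

-578.4765625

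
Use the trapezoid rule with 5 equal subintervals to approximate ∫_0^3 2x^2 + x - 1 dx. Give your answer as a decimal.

Δx = (3 − 0)/5 = 0.6.
f(0) = -1, f(0.6) = 0.32, f(1.2) = 3.08, f(1.8) = 7.28, f(2.4) = 12.92, f(3) = 20.
T_5 = (Δx/2)·[f(x_0) + 2f(x_1) + ... + 2f(x_{4}) + f(x_5)].
Sum = 19.86.

19.86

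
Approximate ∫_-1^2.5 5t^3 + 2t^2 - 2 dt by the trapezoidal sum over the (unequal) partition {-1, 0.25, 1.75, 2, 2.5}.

Subinterval widths: 1.25, 1.5, 0.25, 0.5.
f(-1) = -5, f(0.25) = -1.796875, f(1.75) = 30.921875, f(2) = 46, f(2.5) = 88.625.
On each subinterval the trapezoid contributes (Δt_i/2)·[f(t_{i-1}) + f(t_i)].
Sum = 60.8671875.

60.8671875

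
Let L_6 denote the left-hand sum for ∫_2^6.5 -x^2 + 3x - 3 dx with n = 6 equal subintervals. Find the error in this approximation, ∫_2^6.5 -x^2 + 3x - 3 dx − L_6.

Exact integral: ∫_2^6.5 f(x) dx = -45.
L_6 = -36.140625.
Error = -45 − (-36.140625) = -8.859375.

-8.859375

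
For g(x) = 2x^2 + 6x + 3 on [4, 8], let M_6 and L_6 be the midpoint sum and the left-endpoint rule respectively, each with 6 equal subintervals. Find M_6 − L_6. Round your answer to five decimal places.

39.11111

M_6 ≈ 454.3703704.
L_6 ≈ 415.2592593.
M_6 − L_6 ≈ 39.11111.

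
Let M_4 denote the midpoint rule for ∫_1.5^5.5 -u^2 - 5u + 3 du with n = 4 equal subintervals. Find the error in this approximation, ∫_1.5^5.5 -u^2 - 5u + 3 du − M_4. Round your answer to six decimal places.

-0.333333

Exact integral: ∫_1.5^5.5 f(u) du ≈ -112.33333333.
M_4 = -112.
Error ≈ -112.33333333 − (-112) ≈ -0.333333.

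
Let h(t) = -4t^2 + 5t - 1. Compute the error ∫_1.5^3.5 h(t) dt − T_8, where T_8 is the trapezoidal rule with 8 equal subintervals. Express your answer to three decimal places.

0.083

Exact integral: ∫_1.5^3.5 h(t) dt ≈ -29.66667.
T_8 = -29.75.
Error ≈ -29.66667 − (-29.75) ≈ 0.083.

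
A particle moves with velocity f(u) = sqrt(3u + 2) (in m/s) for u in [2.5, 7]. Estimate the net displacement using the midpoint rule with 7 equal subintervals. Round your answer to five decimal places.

18.00813

Δu = (7 − 2.5)/7 = 9/14.
Midpoints: 79/28, 97/28, 115/28, 4.75, 151/28, 169/28, 187/28.
f(79/28) ≈ 3.23485, f(97/28) ≈ 3.52035, f(115/28) ≈ 3.78437, f(4.75) ≈ 4.03113, f(151/28) ≈ 4.26363, f(169/28) ≈ 4.48410, f(187/28) ≈ 4.69422.
Sum = Δu · [f(79/28) + f(97/28) + f(115/28) + ...].
Sum ≈ 18.00813.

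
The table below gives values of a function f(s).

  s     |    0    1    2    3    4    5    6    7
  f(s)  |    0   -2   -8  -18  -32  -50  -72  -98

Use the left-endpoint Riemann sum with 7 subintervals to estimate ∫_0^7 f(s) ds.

Δs = 1.
Sum = 1·[0 + (-2) + (-8) + (-18) + (-32) + (-50) + (-72)] = -182.

-182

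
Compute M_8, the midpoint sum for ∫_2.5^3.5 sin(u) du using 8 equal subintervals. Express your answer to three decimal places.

0.135

Δu = (3.5 − 2.5)/8 = 0.125.
Midpoints: 2.5625, 2.6875, 2.8125, 2.9375, 3.0625, 3.1875, 3.3125, 3.4375.
f(2.5625) ≈ 0.547, f(2.6875) ≈ 0.439, f(2.8125) ≈ 0.323, f(2.9375) ≈ 0.203, f(3.0625) ≈ 0.079, f(3.1875) ≈ -0.046, f(3.3125) ≈ -0.170, f(3.4375) ≈ -0.292.
Sum = Δu · [f(2.5625) + f(2.6875) + f(2.8125) + ...].
Sum ≈ 0.135.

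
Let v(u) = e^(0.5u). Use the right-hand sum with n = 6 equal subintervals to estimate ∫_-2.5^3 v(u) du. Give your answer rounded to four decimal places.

10.4595

Δu = (3 − (-2.5))/6 = 11/12.
Right endpoints: -19/12, -2/3, 0.25, 7/6, 25/12, 3.
v(-19/12) ≈ 0.4531, v(-2/3) ≈ 0.7165, v(0.25) ≈ 1.1331, v(7/6) ≈ 1.7920, v(25/12) ≈ 2.8339, v(3) ≈ 4.4817.
Sum = Δu · [v(-19/12) + v(-2/3) + v(0.25) + ...].
Sum ≈ 10.4595.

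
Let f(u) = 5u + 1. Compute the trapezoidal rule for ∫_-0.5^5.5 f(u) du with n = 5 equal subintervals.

Δu = (5.5 − (-0.5))/5 = 1.2.
f(-0.5) = -1.5, f(0.7) = 4.5, f(1.9) = 10.5, f(3.1) = 16.5, f(4.3) = 22.5, f(5.5) = 28.5.
T_5 = (Δu/2)·[f(u_0) + 2f(u_1) + ... + 2f(u_{4}) + f(u_5)].
Sum = 81.

81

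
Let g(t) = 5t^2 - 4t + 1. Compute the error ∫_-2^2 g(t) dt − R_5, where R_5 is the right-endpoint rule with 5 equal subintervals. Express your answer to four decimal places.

4.2667

Exact integral: ∫_-2^2 g(t) dt ≈ 30.666667.
R_5 = 26.4.
Error ≈ 30.666667 − 26.4 ≈ 4.2667.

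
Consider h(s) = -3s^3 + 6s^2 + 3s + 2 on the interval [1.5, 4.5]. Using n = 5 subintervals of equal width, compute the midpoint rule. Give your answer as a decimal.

-93.36

Δs = (4.5 − 1.5)/5 = 0.6.
Midpoints: 1.8, 2.4, 3, 3.6, 4.2.
h(1.8) = 9.344, h(2.4) = 2.288, h(3) = -16, h(3.6) = -49.408, h(4.2) = -101.824.
Sum = Δs · [h(1.8) + h(2.4) + h(3) + h(3.6) + h(4.2)].
Sum = -93.36.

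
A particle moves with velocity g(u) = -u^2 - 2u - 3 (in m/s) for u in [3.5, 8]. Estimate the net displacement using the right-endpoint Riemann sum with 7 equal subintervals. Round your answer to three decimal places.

Δu = (8 − 3.5)/7 = 9/14.
Right endpoints: 29/7, 67/14, 38/7, 85/14, 47/7, 103/14, 8.
g(29/7) = -1394/49, g(67/14) = -6953/196, g(38/7) = -2123/49, g(85/14) = -10193/196, g(47/7) = -3014/49, g(103/14) = -14081/196, g(8) = -83.
Sum = Δu · [g(29/7) + g(67/14) + g(38/7) + ...].
Sum ≈ -241.462.

-241.462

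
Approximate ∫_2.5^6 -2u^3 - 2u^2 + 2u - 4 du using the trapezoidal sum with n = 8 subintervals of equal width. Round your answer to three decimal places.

-749.373

Δu = (6 − 2.5)/8 = 0.4375.
f(2.5) = -42.75, f(2.9375) = -135327/2048, f(3.375) = -96.91796875, f(3.8125) = -279093/2048, f(4.25) = -185.15625, f(4.6875) = -500867/2048, f(5.125) = -315.50390625, f(5.5625) = -817113/2048, f(6) = -496.
T_8 = (Δu/2)·[f(u_0) + 2f(u_1) + ... + 2f(u_{7}) + f(u_8)].
Sum ≈ -749.373.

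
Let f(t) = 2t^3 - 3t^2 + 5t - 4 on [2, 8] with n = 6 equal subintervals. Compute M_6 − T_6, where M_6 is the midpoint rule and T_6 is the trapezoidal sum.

-40.5

M_6 = 1648.5.
T_6 = 1689.
M_6 − T_6 = -40.5.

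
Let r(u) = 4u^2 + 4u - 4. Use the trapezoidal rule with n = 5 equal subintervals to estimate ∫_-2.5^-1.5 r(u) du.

Δu = (-1.5 − (-2.5))/5 = 0.2.
r(-2.5) = 11, r(-2.3) = 7.96, r(-2.1) = 5.24, r(-1.9) = 2.84, r(-1.7) = 0.76, r(-1.5) = -1.
T_5 = (Δu/2)·[r(u_0) + 2r(u_1) + ... + 2r(u_{4}) + r(u_5)].
Sum = 4.36.

4.36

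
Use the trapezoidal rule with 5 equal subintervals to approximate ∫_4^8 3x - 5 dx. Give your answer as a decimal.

Δx = (8 − 4)/5 = 0.8.
f(4) = 7, f(4.8) = 9.4, f(5.6) = 11.8, f(6.4) = 14.2, f(7.2) = 16.6, f(8) = 19.
T_5 = (Δx/2)·[f(x_0) + 2f(x_1) + ... + 2f(x_{4}) + f(x_5)].
Sum = 52.

52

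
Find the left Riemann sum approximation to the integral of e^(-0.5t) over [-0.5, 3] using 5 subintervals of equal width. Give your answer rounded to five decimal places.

Δt = (3 − (-0.5))/5 = 0.7.
Left endpoints: -0.5, 0.2, 0.9, 1.6, 2.3.
f(-0.5) ≈ 1.28403, f(0.2) ≈ 0.90484, f(0.9) ≈ 0.63763, f(1.6) ≈ 0.44933, f(2.3) ≈ 0.31664.
Sum = Δt · [f(-0.5) + f(0.2) + f(0.9) + f(1.6) + f(2.3)].
Sum ≈ 2.51472.

2.51472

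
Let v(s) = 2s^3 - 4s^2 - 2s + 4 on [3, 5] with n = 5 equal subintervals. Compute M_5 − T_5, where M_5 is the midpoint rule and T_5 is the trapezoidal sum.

-1.6

M_5 = 132.8.
T_5 = 134.4.
M_5 − T_5 = -1.6.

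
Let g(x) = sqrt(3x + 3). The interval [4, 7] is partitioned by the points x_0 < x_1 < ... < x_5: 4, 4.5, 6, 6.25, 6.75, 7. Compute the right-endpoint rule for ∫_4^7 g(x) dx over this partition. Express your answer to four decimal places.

Subinterval widths: 0.5, 1.5, 0.25, 0.5, 0.25.
Right endpoints: 4.5, 6, 6.25, 6.75, 7.
g(4.5) ≈ 4.0620, g(6) ≈ 4.5826, g(6.25) ≈ 4.6637, g(6.75) ≈ 4.8218, g(7) ≈ 4.8990.
Sum = Σ Δx_i · g(x_i).
Sum ≈ 13.7065.

13.7065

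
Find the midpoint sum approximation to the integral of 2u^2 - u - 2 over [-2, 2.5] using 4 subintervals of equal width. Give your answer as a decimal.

4.67578125

Δu = (2.5 − (-2))/4 = 1.125.
Midpoints: -1.4375, -0.3125, 0.8125, 1.9375.
f(-1.4375) = 3.5703125, f(-0.3125) = -1.4921875, f(0.8125) = -1.4921875, f(1.9375) = 3.5703125.
Sum = Δu · [f(-1.4375) + f(-0.3125) + f(0.8125) + f(1.9375)].
Sum = 4.67578125.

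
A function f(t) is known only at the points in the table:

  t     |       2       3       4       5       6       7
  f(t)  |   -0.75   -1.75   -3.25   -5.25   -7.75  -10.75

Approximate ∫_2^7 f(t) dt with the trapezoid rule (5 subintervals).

-23.75

Δt = 1.
T_5 = (1/2)·[(-0.75) + 2·(-1.75) + 2·(-3.25) + 2·(-5.25) + 2·(-7.75) + (-10.75)] = -23.75.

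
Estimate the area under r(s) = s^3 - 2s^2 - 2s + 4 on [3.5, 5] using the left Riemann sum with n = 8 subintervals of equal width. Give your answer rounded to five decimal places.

Δs = (5 − 3.5)/8 = 0.1875.
Left endpoints: 3.5, 3.6875, 3.875, 4.0625, 4.25, 4.4375, 4.625, 4.8125.
r(3.5) = 15.375, r(3.6875) = 80163/4096, r(3.875) = 12495/512, r(4.0625) = 122529/4096, r(4.25) = 36.140625, r(4.4375) = 176631/4096, r(4.625) = 26061/512, r(4.8125) = 243765/4096.
Sum = Δs · [r(3.5) + r(3.6875) + r(3.875) + ...].
Sum ≈ 52.30151.

52.30151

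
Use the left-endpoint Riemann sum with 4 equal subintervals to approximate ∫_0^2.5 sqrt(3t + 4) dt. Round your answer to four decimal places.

6.4438

Δt = (2.5 − 0)/4 = 0.625.
Left endpoints: 0, 0.625, 1.25, 1.875.
f(0) ≈ 2.0000, f(0.625) ≈ 2.4238, f(1.25) ≈ 2.7839, f(1.875) ≈ 3.1024.
Sum = Δt · [f(0) + f(0.625) + f(1.25) + f(1.875)].
Sum ≈ 6.4438.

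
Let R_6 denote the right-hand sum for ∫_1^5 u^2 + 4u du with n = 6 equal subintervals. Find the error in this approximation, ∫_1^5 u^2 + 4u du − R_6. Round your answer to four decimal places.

Exact integral: ∫_1^5 f(u) du ≈ 89.333333.
R_6 ≈ 102.962963.
Error ≈ 89.333333 − 102.962963 ≈ -13.6296.

-13.6296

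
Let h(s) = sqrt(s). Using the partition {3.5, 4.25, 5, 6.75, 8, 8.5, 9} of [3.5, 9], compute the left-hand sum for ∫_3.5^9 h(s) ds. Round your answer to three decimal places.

Subinterval widths: 0.75, 0.75, 1.75, 1.25, 0.5, 0.5.
Left endpoints: 3.5, 4.25, 5, 6.75, 8, 8.5.
h(3.5) ≈ 1.871, h(4.25) ≈ 2.062, h(5) ≈ 2.236, h(6.75) ≈ 2.598, h(8) ≈ 2.828, h(8.5) ≈ 2.915.
Sum = Σ Δs_i · h(s_i).
Sum ≈ 12.982.

12.982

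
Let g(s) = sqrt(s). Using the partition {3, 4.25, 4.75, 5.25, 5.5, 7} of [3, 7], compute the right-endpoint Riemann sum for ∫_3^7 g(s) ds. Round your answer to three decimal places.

9.367

Subinterval widths: 1.25, 0.5, 0.5, 0.25, 1.5.
Right endpoints: 4.25, 4.75, 5.25, 5.5, 7.
g(4.25) ≈ 2.062, g(4.75) ≈ 2.179, g(5.25) ≈ 2.291, g(5.5) ≈ 2.345, g(7) ≈ 2.646.
Sum = Σ Δs_i · g(s_i).
Sum ≈ 9.367.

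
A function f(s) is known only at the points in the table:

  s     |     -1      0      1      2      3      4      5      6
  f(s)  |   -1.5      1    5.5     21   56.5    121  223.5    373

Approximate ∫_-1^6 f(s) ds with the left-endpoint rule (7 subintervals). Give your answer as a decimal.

Δs = 1.
Sum = 1·[(-1.5) + 1 + 5.5 + 21 + 56.5 + 121 + 223.5] = 427.

427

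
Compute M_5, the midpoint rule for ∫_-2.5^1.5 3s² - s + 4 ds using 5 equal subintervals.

Δs = (1.5 − (-2.5))/5 = 0.8.
Midpoints: -2.1, -1.3, -0.5, 0.3, 1.1.
f(-2.1) = 19.33, f(-1.3) = 10.37, f(-0.5) = 5.25, f(0.3) = 3.97, f(1.1) = 6.53.
Sum = Δs · [f(-2.1) + f(-1.3) + f(-0.5) + f(0.3) + f(1.1)].
Sum = 36.36.

36.36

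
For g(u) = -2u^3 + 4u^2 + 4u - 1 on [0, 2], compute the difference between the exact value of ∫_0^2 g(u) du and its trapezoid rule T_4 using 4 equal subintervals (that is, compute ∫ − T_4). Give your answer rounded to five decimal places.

Exact integral: ∫_0^2 g(u) du ≈ 8.6666667.
T_4 = 8.5.
Error ≈ 8.6666667 − 8.5 ≈ 0.16667.

0.16667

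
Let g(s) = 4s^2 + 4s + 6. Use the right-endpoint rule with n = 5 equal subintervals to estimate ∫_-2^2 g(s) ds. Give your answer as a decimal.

Δs = (2 − (-2))/5 = 0.8.
Right endpoints: -1.2, -0.4, 0.4, 1.2, 2.
g(-1.2) = 6.96, g(-0.4) = 5.04, g(0.4) = 8.24, g(1.2) = 16.56, g(2) = 30.
Sum = Δs · [g(-1.2) + g(-0.4) + g(0.4) + g(1.2) + g(2)].
Sum = 53.44.

53.44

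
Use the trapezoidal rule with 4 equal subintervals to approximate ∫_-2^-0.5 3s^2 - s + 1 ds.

11.35546875

Δs = (-0.5 − (-2))/4 = 0.375.
f(-2) = 15, f(-1.625) = 10.546875, f(-1.25) = 6.9375, f(-0.875) = 4.171875, f(-0.5) = 2.25.
T_4 = (Δs/2)·[f(s_0) + 2f(s_1) + 2f(s_2) + 2f(s_3) + f(s_4)].
Sum = 11.35546875.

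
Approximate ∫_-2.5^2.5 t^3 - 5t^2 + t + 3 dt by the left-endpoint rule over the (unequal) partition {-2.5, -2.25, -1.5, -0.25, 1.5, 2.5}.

Subinterval widths: 0.25, 0.75, 1.25, 1.75, 1.
Left endpoints: -2.5, -2.25, -1.5, -0.25, 1.5.
f(-2.5) = -46.375, f(-2.25) = -35.953125, f(-1.5) = -13.125, f(-0.25) = 2.421875, f(1.5) = -3.375.
Sum = Σ Δt_i · f(t_i).
Sum = -54.1015625.

-54.1015625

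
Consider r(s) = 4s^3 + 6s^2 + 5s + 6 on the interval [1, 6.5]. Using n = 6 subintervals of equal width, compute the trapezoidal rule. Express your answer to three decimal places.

2506.720

Δs = (6.5 − 1)/6 = 11/12.
r(1) = 21, r(23/12) = 28421/432, r(17/6) = 8603/54, r(3.75) = 320.0625, r(14/3) = 15296/27, r(67/12) = 396217/432, r(6.5) = 1390.5.
T_6 = (Δs/2)·[r(s_0) + 2r(s_1) + ... + 2r(s_{5}) + r(s_6)].
Sum ≈ 2506.720.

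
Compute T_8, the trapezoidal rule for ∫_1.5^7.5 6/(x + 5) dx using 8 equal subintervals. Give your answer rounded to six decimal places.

Δx = (7.5 − 1.5)/8 = 0.75.
f(1.5) = 12/13, f(2.25) = 24/29, f(3) = 0.75, f(3.75) = 24/35, f(4.5) = 12/19, f(5.25) = 24/41, f(6) = 6/11, f(6.75) = 24/47, f(7.5) = 0.48.
T_8 = (Δx/2)·[f(x_0) + 2f(x_1) + ... + 2f(x_{7}) + f(x_8)].
Sum ≈ 3.928407.

3.928407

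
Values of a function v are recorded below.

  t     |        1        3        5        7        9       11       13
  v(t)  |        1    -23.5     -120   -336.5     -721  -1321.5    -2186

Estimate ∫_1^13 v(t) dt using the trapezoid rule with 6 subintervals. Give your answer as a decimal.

Δt = 2.
T_6 = (2/2)·[1 + 2·(-23.5) + 2·(-120) + 2·(-336.5) + 2·(-721) + 2·(-1321.5) + (-2186)] = -7230.

-7230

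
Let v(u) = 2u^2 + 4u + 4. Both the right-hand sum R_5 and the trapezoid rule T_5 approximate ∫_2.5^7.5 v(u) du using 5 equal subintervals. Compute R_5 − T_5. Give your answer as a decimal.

R_5 = 452.5.
T_5 = 392.5.
R_5 − T_5 = 60.

60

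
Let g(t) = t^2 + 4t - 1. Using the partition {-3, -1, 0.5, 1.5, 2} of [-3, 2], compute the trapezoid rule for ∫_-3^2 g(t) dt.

Subinterval widths: 2, 1.5, 1, 0.5.
g(-3) = -4, g(-1) = -4, g(0.5) = 1.25, g(1.5) = 7.25, g(2) = 11.
On each subinterval the trapezoid contributes (Δt_i/2)·[g(t_{i-1}) + g(t_i)].
Sum = -1.25.

-1.25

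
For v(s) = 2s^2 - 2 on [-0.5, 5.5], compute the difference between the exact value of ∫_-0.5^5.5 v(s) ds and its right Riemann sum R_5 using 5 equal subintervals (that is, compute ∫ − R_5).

Exact integral: ∫_-0.5^5.5 v(s) ds = 99.
R_5 = 137.88.
Error = 99 − 137.88 = -38.88.

-38.88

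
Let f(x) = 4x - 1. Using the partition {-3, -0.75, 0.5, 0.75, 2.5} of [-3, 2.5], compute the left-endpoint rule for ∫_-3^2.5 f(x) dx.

-30.5

Subinterval widths: 2.25, 1.25, 0.25, 1.75.
Left endpoints: -3, -0.75, 0.5, 0.75.
f(-3) = -13, f(-0.75) = -4, f(0.5) = 1, f(0.75) = 2.
Sum = Σ Δx_i · f(x_i).
Sum = -30.5.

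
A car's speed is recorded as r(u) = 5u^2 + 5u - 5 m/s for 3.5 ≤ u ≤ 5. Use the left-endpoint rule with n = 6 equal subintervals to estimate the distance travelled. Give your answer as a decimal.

Δu = (5 − 3.5)/6 = 0.25.
Left endpoints: 3.5, 3.75, 4, 4.25, 4.5, 4.75.
r(3.5) = 73.75, r(3.75) = 84.0625, r(4) = 95, r(4.25) = 106.5625, r(4.5) = 118.75, r(4.75) = 131.5625.
Sum = Δu · [r(3.5) + r(3.75) + r(4) + ...].
Sum = 152.421875.

152.421875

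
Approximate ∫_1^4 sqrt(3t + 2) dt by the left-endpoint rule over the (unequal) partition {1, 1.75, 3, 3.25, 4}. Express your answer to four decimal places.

8.4428

Subinterval widths: 0.75, 1.25, 0.25, 0.75.
Left endpoints: 1, 1.75, 3, 3.25.
f(1) ≈ 2.2361, f(1.75) ≈ 2.6926, f(3) ≈ 3.3166, f(3.25) ≈ 3.4278.
Sum = Σ Δt_i · f(t_i).
Sum ≈ 8.4428.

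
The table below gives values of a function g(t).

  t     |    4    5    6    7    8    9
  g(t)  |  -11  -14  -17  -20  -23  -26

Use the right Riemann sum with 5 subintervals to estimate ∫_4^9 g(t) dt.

-100

Δt = 1.
Sum = 1·[(-14) + (-17) + (-20) + (-23) + (-26)] = -100.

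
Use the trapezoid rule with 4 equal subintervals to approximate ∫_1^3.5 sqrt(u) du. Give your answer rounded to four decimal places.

Δu = (3.5 − 1)/4 = 0.625.
f(1) ≈ 1.0000, f(1.625) ≈ 1.2748, f(2.25) ≈ 1.5000, f(2.875) ≈ 1.6956, f(3.5) ≈ 1.8708.
T_4 = (Δu/2)·[f(u_0) + 2f(u_1) + 2f(u_2) + 2f(u_3) + f(u_4)].
Sum ≈ 3.6911.

3.6911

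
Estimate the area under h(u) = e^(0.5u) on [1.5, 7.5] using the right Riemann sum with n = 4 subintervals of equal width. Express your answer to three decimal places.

114.864

Δu = (7.5 − 1.5)/4 = 1.5.
Right endpoints: 3, 4.5, 6, 7.5.
h(3) ≈ 4.482, h(4.5) ≈ 9.488, h(6) ≈ 20.086, h(7.5) ≈ 42.521.
Sum = Δu · [h(3) + h(4.5) + h(6) + h(7.5)].
Sum ≈ 114.864.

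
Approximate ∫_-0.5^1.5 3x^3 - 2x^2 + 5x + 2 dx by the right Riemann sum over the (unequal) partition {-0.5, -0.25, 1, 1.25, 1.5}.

Subinterval widths: 0.25, 1.25, 0.25, 0.25.
Right endpoints: -0.25, 1, 1.25, 1.5.
f(-0.25) = 0.578125, f(1) = 8, f(1.25) = 10.984375, f(1.5) = 15.125.
Sum = Σ Δx_i · f(x_i).
Sum = 16.671875.

16.671875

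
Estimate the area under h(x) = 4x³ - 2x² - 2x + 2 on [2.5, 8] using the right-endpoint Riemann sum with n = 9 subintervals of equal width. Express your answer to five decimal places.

4268.18107

Δx = (8 − 2.5)/9 = 11/18.
Right endpoints: 28/9, 67/18, 13/3, 89/18, 50/9, 37/6, 61/9, 133/18, 8.
h(28/9) = 70618/729, h(67/18) = 126212/729, h(13/3) = 7594/27, h(89/18) = 311089/729, h(50/9) = 448358/729, h(37/6) = 22994/27, h(61/9) = 832522/729, h(133/18) = 1087403/729, h(8) = 1906.
Sum = Δx · [h(28/9) + h(67/18) + h(13/3) + ...].
Sum ≈ 4268.18107.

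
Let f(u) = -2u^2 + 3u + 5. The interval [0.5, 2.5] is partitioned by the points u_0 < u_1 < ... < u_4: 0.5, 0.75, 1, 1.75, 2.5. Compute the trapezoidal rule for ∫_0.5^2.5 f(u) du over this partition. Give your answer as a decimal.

Subinterval widths: 0.25, 0.25, 0.75, 0.75.
f(0.5) = 6, f(0.75) = 6.125, f(1) = 6, f(1.75) = 4.125, f(2.5) = 0.
On each subinterval the trapezoid contributes (Δu_i/2)·[f(u_{i-1}) + f(u_i)].
Sum = 8.375.

8.375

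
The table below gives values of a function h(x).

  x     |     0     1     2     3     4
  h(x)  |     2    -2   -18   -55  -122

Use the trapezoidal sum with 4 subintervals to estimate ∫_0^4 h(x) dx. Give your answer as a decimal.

Δx = 1.
T_4 = (1/2)·[2 + 2·(-2) + 2·(-18) + 2·(-55) + (-122)] = -135.

-135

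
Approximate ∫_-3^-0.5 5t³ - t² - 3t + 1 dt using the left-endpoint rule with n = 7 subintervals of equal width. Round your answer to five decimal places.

-120.17219

Δt = (-0.5 − (-3))/7 = 5/14.
Left endpoints: -3, -37/14, -16/7, -27/14, -11/7, -17/14, -6/7.
f(-3) = -134, f(-37/14) = -247931/2744, f(-16/7) = -19577/343, f(-27/14) = -90001/2744, f(-11/7) = -5542/343, f(-17/14) = -15871/2744, f(-6/7) = -107/343.
Sum = Δt · [f(-3) + f(-37/14) + f(-16/7) + ...].
Sum ≈ -120.17219.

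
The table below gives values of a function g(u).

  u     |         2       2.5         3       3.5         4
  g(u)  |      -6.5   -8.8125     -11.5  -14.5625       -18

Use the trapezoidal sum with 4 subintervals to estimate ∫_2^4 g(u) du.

-23.5625

Δu = 0.5.
T_4 = (0.5/2)·[(-6.5) + 2·(-8.8125) + 2·(-11.5) + 2·(-14.5625) + (-18)] = -23.5625.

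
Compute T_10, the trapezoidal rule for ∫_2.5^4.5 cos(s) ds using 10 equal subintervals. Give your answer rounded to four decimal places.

Δs = (4.5 − 2.5)/10 = 0.2.
f(2.5) ≈ -0.8011, f(2.7) ≈ -0.9041, f(2.9) ≈ -0.9710, f(3.1) ≈ -0.9991, f(3.3) ≈ -0.9875, f(3.5) ≈ -0.9365, f(3.7) ≈ -0.8481, f(3.9) ≈ -0.7259, f(4.1) ≈ -0.5748, f(4.3) ≈ -0.4008, f(4.5) ≈ -0.2108.
T_10 = (Δs/2)·[f(s_0) + 2f(s_1) + ... + 2f(s_{9}) + f(s_10)].
Sum ≈ -1.5707.

-1.5707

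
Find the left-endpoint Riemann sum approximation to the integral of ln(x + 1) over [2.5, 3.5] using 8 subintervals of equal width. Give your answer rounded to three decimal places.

1.368

Δx = (3.5 − 2.5)/8 = 0.125.
Left endpoints: 2.5, 2.625, 2.75, 2.875, 3, 3.125, 3.25, 3.375.
f(2.5) ≈ 1.253, f(2.625) ≈ 1.288, f(2.75) ≈ 1.322, f(2.875) ≈ 1.355, f(3) ≈ 1.386, f(3.125) ≈ 1.417, f(3.25) ≈ 1.447, f(3.375) ≈ 1.476.
Sum = Δx · [f(2.5) + f(2.625) + f(2.75) + ...].
Sum ≈ 1.368.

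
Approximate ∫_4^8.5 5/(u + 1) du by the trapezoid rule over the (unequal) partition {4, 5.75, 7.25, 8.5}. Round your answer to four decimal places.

Subinterval widths: 1.75, 1.5, 1.25.
f(4) = 1, f(5.75) = 20/27, f(7.25) = 20/33, f(8.5) = 10/19.
On each subinterval the trapezoid contributes (Δu_i/2)·[f(u_{i-1}) + f(u_i)].
Sum ≈ 3.2410.

3.2410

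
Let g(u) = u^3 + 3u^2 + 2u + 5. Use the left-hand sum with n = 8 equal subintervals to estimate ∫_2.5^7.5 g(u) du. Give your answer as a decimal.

Δu = (7.5 − 2.5)/8 = 0.625.
Left endpoints: 2.5, 3.125, 3.75, 4.375, 5, 5.625, 6.25, 6.875.
g(2.5) = 44.375, g(3.125) = 36385/512, g(3.75) = 107.421875, g(4.375) = 79315/512, g(5) = 215, g(5.625) = 148045/512, g(6.25) = 378.828125, g(6.875) = 248575/512.
Sum = Δu · [g(2.5) + g(3.125) + g(3.75) + ...].
Sum = 1091.40625.

1091.40625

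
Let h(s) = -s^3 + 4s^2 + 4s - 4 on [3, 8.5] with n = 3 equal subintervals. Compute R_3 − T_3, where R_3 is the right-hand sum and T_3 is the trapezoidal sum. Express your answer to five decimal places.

-286.11458

R_3 ≈ -724.3703704.
T_3 ≈ -438.2557870.
R_3 − T_3 ≈ -286.11458.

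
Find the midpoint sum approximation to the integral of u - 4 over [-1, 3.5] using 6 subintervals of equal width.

-12.375

Δu = (3.5 − (-1))/6 = 0.75.
Midpoints: -0.625, 0.125, 0.875, 1.625, 2.375, 3.125.
f(-0.625) = -4.625, f(0.125) = -3.875, f(0.875) = -3.125, f(1.625) = -2.375, f(2.375) = -1.625, f(3.125) = -0.875.
Sum = Δu · [f(-0.625) + f(0.125) + f(0.875) + ...].
Sum = -12.375.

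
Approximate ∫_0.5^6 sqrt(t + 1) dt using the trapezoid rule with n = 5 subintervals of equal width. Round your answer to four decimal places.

Δt = (6 − 0.5)/5 = 1.1.
f(0.5) ≈ 1.2247, f(1.6) ≈ 1.6125, f(2.7) ≈ 1.9235, f(3.8) ≈ 2.1909, f(4.9) ≈ 2.4290, f(6) ≈ 2.6458.
T_5 = (Δt/2)·[f(t_0) + 2f(t_1) + ... + 2f(t_{4}) + f(t_5)].
Sum ≈ 11.1002.

11.1002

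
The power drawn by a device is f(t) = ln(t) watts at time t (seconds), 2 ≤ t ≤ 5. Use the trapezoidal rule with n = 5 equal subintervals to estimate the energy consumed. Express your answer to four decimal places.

3.6519

Δt = (5 − 2)/5 = 0.6.
f(2) ≈ 0.6931, f(2.6) ≈ 0.9555, f(3.2) ≈ 1.1632, f(3.8) ≈ 1.3350, f(4.4) ≈ 1.4816, f(5) ≈ 1.6094.
T_5 = (Δt/2)·[f(t_0) + 2f(t_1) + ... + 2f(t_{4}) + f(t_5)].
Sum ≈ 3.6519.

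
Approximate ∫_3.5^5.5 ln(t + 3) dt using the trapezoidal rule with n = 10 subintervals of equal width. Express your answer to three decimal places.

Δt = (5.5 − 3.5)/10 = 0.2.
f(3.5) ≈ 1.872, f(3.7) ≈ 1.902, f(3.9) ≈ 1.932, f(4.1) ≈ 1.960, f(4.3) ≈ 1.988, f(4.5) ≈ 2.015, f(4.7) ≈ 2.041, f(4.9) ≈ 2.067, f(5.1) ≈ 2.092, f(5.3) ≈ 2.116, f(5.5) ≈ 2.140.
T_10 = (Δt/2)·[f(t_0) + 2f(t_1) + ... + 2f(t_{9}) + f(t_10)].
Sum ≈ 4.024.

4.024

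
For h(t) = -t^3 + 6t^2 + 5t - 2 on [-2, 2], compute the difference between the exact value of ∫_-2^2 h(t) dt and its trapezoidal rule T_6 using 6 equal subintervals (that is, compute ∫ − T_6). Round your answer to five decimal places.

-1.77778

Exact integral: ∫_-2^2 h(t) dt = 24.
T_6 ≈ 25.7777778.
Error ≈ 24 − 25.7777778 ≈ -1.77778.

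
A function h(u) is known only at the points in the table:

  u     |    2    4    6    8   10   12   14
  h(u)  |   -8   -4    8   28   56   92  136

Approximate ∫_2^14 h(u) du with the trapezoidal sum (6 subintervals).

Δu = 2.
T_6 = (2/2)·[(-8) + 2·(-4) + 2·8 + 2·28 + 2·56 + 2·92 + 136] = 488.

488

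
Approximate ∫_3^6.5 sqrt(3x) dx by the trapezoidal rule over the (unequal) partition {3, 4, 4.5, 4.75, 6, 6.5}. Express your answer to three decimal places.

13.123

Subinterval widths: 1, 0.5, 0.25, 1.25, 0.5.
f(3) ≈ 3.000, f(4) ≈ 3.464, f(4.5) ≈ 3.674, f(4.75) ≈ 3.775, f(6) ≈ 4.243, f(6.5) ≈ 4.416.
On each subinterval the trapezoid contributes (Δx_i/2)·[f(x_{i-1}) + f(x_i)].
Sum ≈ 13.123.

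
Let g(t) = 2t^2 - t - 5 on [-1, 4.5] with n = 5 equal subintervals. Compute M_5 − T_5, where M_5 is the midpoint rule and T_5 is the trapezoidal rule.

-3.3275

M_5 = 23.1825.
T_5 = 26.51.
M_5 − T_5 = -3.3275.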